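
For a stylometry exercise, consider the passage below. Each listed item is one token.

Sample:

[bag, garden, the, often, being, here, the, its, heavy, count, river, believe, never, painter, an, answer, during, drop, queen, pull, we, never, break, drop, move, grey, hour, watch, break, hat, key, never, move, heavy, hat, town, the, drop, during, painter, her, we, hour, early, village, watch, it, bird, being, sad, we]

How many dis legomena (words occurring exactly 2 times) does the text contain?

9

Frequencies: the:3, never:3, drop:3, we:3, being:2, heavy:2, painter:2, during:2, break:2, move:2, hour:2, watch:2, hat:2, bag:1, garden:1, often:1, here:1, its:1, count:1, river:1, … (14 more, each freq 1)
Words with frequency 2: being, break, during, hat, heavy, hour, move, painter, watch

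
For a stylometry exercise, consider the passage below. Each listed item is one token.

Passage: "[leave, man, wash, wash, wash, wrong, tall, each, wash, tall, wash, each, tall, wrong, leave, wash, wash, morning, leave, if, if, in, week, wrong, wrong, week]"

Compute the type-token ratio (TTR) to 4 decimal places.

0.3846

N = 26 tokens, V = 10 types.
TTR = V / N = 10 / 26 = 0.3846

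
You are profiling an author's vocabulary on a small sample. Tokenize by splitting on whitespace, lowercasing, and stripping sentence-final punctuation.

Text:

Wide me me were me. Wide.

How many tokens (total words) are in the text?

Tokens: wide, me, me, were, me, wide
N = 6

6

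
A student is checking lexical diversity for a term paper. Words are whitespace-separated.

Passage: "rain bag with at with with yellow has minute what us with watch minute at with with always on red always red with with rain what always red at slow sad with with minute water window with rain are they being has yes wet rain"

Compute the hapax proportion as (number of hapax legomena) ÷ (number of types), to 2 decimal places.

Frequencies: with:11, rain:4, at:3, minute:3, always:3, red:3, has:2, what:2, bag:1, yellow:1, us:1, watch:1, on:1, slow:1, sad:1, water:1, window:1, are:1, they:1, being:1, … (2 more, each freq 1)
Hapax count = 14; type count = 22.
Ratio = 14 / 22 = 0.64

0.64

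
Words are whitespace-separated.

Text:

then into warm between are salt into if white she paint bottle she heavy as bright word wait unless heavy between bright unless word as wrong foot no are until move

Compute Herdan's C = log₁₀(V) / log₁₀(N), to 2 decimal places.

0.90

N = 31, V = 22.
log₁₀(V) = 1.342423, log₁₀(N) = 1.491362
C = 1.342423 / 1.491362 = 0.90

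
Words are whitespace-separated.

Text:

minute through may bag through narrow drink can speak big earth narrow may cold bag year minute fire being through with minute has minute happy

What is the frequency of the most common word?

4

Frequencies: minute:4, through:3, may:2, bag:2, narrow:2, drink:1, can:1, speak:1, big:1, earth:1, cold:1, year:1, fire:1, being:1, with:1, has:1, happy:1
Most common: 'minute' with frequency 4.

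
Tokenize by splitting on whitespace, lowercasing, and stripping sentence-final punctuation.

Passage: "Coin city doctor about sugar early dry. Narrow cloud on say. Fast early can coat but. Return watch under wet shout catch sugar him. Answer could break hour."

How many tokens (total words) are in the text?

28

Tokens: coin, city, doctor, about, sugar, early, dry, narrow, cloud, on, say, fast, early, can, coat, but, return, watch, under, wet, shout, catch, sugar, him, answer, could, break, hour
N = 28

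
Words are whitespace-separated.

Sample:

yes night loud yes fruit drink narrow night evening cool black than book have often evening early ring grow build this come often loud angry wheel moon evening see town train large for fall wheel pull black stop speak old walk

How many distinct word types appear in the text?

33

Distinct types: {angry, black, book, build, come, cool, drink, early, evening, fall, for, fruit, grow, have, large, loud, moon, narrow, night, often, old, pull, ring, see, speak, stop, than, this, town, train, walk, wheel, yes}
V = 33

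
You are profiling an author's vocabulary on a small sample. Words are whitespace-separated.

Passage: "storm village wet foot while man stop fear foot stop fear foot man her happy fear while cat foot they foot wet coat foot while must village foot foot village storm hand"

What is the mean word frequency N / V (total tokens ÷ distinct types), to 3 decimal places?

N = 32 tokens, V = 15 types.
Mean frequency = N / V = 32 / 15 = 2.133

2.133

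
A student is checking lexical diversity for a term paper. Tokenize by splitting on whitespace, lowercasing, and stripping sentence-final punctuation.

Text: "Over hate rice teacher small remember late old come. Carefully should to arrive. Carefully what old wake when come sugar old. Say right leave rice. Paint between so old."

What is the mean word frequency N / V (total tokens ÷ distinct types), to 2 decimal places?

N = 29 tokens, V = 23 types.
Mean frequency = N / V = 29 / 23 = 1.26

1.26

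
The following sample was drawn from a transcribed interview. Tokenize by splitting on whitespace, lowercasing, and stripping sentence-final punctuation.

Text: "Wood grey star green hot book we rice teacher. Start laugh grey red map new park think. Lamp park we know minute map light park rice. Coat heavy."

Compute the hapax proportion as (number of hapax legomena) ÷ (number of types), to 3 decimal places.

Frequencies: park:3, grey:2, we:2, rice:2, map:2, wood:1, star:1, green:1, hot:1, book:1, teacher:1, start:1, laugh:1, red:1, new:1, think:1, lamp:1, know:1, minute:1, light:1, … (2 more, each freq 1)
Hapax count = 17; type count = 22.
Ratio = 17 / 22 = 0.773

0.773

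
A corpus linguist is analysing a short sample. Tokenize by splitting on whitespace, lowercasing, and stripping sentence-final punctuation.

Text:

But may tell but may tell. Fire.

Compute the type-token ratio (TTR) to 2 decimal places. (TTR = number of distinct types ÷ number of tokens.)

N = 7 tokens, V = 4 types.
TTR = V / N = 4 / 7 = 0.57

0.57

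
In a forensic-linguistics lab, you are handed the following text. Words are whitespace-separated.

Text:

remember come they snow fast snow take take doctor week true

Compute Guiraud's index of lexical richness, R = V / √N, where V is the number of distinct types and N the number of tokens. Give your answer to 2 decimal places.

N = 11, V = 9.
√N = 3.316625
R = 9 / 3.316625 = 2.71

2.71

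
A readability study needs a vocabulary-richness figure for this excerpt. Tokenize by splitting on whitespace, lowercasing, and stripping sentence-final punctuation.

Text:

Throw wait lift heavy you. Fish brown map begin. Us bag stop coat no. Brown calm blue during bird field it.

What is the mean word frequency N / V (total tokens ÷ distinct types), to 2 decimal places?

N = 21 tokens, V = 20 types.
Mean frequency = N / V = 21 / 20 = 1.05

1.05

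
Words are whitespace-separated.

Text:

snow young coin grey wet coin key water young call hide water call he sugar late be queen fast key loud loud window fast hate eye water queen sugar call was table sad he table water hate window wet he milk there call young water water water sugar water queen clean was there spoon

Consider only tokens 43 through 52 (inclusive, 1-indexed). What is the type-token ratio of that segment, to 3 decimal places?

0.700

Segment tokens 43–52: call, young, water, water, water, sugar, water, queen, clean, was
Segment N = 10, segment V = 7.
TTR = 7 / 10 = 0.700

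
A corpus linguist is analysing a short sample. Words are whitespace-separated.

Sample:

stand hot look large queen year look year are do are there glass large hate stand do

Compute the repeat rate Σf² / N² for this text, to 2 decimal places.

0.10

Frequencies: stand:2, look:2, large:2, year:2, are:2, do:2, hot:1, queen:1, there:1, glass:1, hate:1
Σf² = 29; N² = 289
Repeat rate = 29 / 289 = 0.10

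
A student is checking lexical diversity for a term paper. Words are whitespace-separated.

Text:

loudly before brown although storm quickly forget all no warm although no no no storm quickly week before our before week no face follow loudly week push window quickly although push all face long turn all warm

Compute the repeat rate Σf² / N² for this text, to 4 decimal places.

Frequencies: no:5, before:3, although:3, quickly:3, all:3, week:3, loudly:2, storm:2, warm:2, face:2, push:2, brown:1, forget:1, our:1, follow:1, window:1, long:1, turn:1
Σf² = 97; N² = 1369
Repeat rate = 97 / 1369 = 0.0709

0.0709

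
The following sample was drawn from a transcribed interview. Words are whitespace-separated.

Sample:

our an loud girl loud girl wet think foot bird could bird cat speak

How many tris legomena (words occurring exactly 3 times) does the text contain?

Frequencies: loud:2, girl:2, bird:2, our:1, an:1, wet:1, think:1, foot:1, could:1, cat:1, speak:1
Words with frequency 3: (none)

0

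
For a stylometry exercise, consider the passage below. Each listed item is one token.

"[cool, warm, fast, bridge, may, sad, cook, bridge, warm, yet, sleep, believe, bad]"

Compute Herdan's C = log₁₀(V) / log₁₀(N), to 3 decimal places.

N = 13, V = 11.
log₁₀(V) = 1.041393, log₁₀(N) = 1.113943
C = 1.041393 / 1.113943 = 0.935

0.935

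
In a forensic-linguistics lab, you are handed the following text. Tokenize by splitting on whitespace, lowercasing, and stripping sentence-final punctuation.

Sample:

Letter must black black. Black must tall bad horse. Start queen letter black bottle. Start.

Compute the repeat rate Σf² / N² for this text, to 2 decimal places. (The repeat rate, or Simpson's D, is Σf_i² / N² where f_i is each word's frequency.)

Frequencies: black:4, letter:2, must:2, start:2, tall:1, bad:1, horse:1, queen:1, bottle:1
Σf² = 33; N² = 225
Repeat rate = 33 / 225 = 0.15

0.15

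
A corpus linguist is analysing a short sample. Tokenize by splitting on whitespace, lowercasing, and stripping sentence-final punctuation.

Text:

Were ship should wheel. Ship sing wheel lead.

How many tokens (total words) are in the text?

8

Tokens: were, ship, should, wheel, ship, sing, wheel, lead
N = 8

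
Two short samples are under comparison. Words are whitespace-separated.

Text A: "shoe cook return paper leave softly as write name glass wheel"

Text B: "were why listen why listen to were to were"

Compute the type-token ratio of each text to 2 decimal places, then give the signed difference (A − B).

0.56

TTR(A) = 11/11 = 1.00
TTR(B) = 4/9 = 0.44
Difference = 1.00 − 0.44 = 0.56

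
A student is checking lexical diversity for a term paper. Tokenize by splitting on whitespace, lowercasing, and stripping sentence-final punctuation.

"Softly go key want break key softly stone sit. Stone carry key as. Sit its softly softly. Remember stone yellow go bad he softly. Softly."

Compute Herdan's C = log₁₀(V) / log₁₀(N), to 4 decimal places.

N = 25, V = 14.
log₁₀(V) = 1.146128, log₁₀(N) = 1.397940
C = 1.146128 / 1.397940 = 0.8199

0.8199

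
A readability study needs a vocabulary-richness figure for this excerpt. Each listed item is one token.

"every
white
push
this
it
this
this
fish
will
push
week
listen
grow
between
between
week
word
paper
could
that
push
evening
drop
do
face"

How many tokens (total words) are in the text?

Tokens: every, white, push, this, it, this, this, fish, will, push, week, listen, grow, between, between, week, word, paper, could, that, push, evening, drop, do, face
N = 25

25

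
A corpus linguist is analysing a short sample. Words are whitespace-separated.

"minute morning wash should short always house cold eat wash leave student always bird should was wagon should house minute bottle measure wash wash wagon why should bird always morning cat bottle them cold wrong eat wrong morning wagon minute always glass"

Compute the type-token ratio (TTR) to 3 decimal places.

N = 42 tokens, V = 21 types.
TTR = V / N = 21 / 42 = 0.500

0.500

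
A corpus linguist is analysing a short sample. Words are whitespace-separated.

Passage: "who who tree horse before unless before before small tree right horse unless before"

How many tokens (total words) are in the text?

Tokens: who, who, tree, horse, before, unless, before, before, small, tree, right, horse, unless, before
N = 14

14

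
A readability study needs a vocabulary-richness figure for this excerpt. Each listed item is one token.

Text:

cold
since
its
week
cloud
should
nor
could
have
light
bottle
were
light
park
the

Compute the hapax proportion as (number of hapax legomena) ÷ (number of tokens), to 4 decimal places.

Frequencies: light:2, cold:1, since:1, its:1, week:1, cloud:1, should:1, nor:1, could:1, have:1, bottle:1, were:1, park:1, the:1
Hapax count = 13; token count = 15.
Ratio = 13 / 15 = 0.8667

0.8667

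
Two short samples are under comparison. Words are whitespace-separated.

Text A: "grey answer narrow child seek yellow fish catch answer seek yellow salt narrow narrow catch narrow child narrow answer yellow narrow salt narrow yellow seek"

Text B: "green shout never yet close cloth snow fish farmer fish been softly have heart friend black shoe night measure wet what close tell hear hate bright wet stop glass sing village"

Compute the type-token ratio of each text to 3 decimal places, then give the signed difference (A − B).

TTR(A) = 9/25 = 0.360
TTR(B) = 28/31 = 0.903
Difference = 0.360 − 0.903 = -0.543

-0.543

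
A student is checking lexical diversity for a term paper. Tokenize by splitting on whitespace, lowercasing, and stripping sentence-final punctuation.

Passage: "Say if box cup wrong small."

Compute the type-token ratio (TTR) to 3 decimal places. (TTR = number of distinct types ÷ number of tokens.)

N = 6 tokens, V = 6 types.
TTR = V / N = 6 / 6 = 1.000

1.000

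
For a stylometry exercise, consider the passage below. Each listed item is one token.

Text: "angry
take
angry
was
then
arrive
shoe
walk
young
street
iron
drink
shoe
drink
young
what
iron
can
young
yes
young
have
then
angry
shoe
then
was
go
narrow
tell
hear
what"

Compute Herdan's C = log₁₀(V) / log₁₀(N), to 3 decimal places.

N = 32, V = 19.
log₁₀(V) = 1.278754, log₁₀(N) = 1.505150
C = 1.278754 / 1.505150 = 0.850

0.850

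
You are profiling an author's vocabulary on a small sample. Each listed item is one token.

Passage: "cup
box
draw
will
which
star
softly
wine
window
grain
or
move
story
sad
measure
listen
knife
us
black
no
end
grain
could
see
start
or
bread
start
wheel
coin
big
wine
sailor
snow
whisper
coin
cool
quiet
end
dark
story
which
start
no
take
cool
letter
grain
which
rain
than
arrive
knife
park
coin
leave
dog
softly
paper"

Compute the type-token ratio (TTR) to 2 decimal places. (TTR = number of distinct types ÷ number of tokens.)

N = 59 tokens, V = 43 types.
TTR = V / N = 43 / 59 = 0.73

0.73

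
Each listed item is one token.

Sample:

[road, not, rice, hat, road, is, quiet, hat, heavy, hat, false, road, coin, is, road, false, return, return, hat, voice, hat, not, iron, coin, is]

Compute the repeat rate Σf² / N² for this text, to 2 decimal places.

0.11

Frequencies: hat:5, road:4, is:3, not:2, false:2, coin:2, return:2, rice:1, quiet:1, heavy:1, voice:1, iron:1
Σf² = 71; N² = 625
Repeat rate = 71 / 625 = 0.11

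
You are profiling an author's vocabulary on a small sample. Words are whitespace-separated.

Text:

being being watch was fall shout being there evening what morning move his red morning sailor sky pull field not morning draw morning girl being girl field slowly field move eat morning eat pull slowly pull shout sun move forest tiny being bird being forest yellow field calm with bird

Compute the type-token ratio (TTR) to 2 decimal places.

N = 50 tokens, V = 28 types.
TTR = V / N = 28 / 50 = 0.56

0.56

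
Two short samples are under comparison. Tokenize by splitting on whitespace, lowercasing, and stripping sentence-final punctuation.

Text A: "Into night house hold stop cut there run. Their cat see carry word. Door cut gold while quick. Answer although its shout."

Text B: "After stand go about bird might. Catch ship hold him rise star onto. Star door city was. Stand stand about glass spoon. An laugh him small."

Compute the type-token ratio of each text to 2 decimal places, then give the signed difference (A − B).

0.14

TTR(A) = 21/22 = 0.95
TTR(B) = 21/26 = 0.81
Difference = 0.95 − 0.81 = 0.14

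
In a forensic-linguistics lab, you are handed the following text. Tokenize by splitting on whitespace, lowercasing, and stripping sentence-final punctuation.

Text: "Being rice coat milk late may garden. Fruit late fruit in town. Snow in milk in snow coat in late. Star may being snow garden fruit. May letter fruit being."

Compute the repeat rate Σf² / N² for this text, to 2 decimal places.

Frequencies: fruit:4, in:4, being:3, late:3, may:3, snow:3, coat:2, milk:2, garden:2, rice:1, town:1, star:1, letter:1
Σf² = 84; N² = 900
Repeat rate = 84 / 900 = 0.09

0.09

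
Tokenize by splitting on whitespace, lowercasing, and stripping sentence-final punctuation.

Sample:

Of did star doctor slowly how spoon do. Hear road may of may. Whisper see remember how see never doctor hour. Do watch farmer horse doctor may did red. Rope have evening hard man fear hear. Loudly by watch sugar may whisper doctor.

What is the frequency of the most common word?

Frequencies: doctor:4, may:4, of:2, did:2, how:2, do:2, hear:2, whisper:2, see:2, watch:2, star:1, slowly:1, spoon:1, road:1, remember:1, never:1, hour:1, farmer:1, horse:1, red:1, … (9 more, each freq 1)
Most common: 'doctor' with frequency 4.

4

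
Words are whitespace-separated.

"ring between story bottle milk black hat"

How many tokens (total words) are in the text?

7

Tokens: ring, between, story, bottle, milk, black, hat
N = 7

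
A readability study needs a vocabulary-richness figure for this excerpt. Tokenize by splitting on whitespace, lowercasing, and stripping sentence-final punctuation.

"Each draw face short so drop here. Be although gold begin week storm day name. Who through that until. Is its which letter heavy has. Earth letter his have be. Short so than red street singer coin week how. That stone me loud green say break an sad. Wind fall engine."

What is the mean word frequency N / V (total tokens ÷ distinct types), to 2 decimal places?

1.13

N = 51 tokens, V = 45 types.
Mean frequency = N / V = 51 / 45 = 1.13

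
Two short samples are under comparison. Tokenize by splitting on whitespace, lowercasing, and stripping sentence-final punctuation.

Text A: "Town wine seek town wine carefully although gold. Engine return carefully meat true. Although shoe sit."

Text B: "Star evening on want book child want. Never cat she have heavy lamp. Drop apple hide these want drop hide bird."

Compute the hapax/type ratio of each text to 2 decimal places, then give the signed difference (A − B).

A: hapax=8, V=12, ratio=0.67
B: hapax=14, V=17, ratio=0.82
Difference = 0.67 − 0.82 = -0.15

-0.15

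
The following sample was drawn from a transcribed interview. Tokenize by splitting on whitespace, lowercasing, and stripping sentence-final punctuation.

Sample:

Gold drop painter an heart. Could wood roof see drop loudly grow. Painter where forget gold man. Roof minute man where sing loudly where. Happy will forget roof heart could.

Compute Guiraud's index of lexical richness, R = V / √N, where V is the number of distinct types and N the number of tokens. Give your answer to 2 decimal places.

3.29

N = 30, V = 18.
√N = 5.477226
R = 18 / 5.477226 = 3.29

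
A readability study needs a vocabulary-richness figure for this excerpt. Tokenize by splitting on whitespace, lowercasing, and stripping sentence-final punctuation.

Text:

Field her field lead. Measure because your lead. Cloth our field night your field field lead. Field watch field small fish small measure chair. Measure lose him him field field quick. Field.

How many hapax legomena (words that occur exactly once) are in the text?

10

Frequencies: field:10, lead:3, measure:3, your:2, small:2, him:2, her:1, because:1, cloth:1, our:1, night:1, watch:1, fish:1, chair:1, lose:1, quick:1
Hapax (freq=1): because, chair, cloth, fish, her, lose, night, our, quick, watch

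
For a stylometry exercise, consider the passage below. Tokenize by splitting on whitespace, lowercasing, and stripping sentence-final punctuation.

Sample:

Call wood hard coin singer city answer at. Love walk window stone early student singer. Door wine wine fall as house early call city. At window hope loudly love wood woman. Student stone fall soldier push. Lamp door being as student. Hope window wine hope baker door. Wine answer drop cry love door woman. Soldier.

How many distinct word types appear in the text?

Distinct types: {answer, as, at, baker, being, call, city, coin, cry, door, drop, early, fall, hard, hope, house, lamp, loudly, love, push, singer, soldier, stone, student, walk, window, wine, woman, wood}
V = 29

29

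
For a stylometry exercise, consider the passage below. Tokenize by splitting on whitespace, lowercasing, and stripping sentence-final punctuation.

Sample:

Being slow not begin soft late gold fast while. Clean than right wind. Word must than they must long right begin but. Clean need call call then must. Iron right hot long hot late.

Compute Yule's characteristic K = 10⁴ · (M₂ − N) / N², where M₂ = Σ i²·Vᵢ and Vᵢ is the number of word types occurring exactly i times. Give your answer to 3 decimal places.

224.913

Frequencies: right:3, must:3, begin:2, late:2, clean:2, than:2, long:2, call:2, hot:2, being:1, slow:1, not:1, soft:1, gold:1, fast:1, while:1, wind:1, word:1, they:1, but:1, … (3 more, each freq 1)
N = 34. Frequency spectrum: V_1=14, V_2=7, V_3=2
M₂ = 1²·14 + 2²·7 + 3²·2 = 60
K = 10000 × (60 − 34) / 34² = 224.913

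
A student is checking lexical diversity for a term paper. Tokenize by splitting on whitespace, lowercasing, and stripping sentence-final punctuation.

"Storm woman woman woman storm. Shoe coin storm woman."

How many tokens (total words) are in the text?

9

Tokens: storm, woman, woman, woman, storm, shoe, coin, storm, woman
N = 9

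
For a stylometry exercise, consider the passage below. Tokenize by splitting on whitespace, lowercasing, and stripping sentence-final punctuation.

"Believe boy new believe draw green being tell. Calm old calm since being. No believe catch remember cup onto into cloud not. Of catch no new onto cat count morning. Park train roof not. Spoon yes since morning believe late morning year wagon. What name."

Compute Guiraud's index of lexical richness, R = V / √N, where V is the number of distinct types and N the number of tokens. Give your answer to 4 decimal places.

4.7703

N = 45, V = 32.
√N = 6.708204
R = 32 / 6.708204 = 4.7703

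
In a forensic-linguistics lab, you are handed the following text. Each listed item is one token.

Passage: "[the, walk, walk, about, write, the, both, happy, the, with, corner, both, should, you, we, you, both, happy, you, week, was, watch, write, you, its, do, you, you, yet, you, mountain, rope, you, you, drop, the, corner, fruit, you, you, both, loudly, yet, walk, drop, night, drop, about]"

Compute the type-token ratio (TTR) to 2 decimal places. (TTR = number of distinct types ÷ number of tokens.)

N = 48 tokens, V = 23 types.
TTR = V / N = 23 / 48 = 0.48

0.48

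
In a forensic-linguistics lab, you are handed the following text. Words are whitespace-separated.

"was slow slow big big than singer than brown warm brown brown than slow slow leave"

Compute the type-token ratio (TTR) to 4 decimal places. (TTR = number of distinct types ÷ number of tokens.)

0.5000

N = 16 tokens, V = 8 types.
TTR = V / N = 8 / 16 = 0.5000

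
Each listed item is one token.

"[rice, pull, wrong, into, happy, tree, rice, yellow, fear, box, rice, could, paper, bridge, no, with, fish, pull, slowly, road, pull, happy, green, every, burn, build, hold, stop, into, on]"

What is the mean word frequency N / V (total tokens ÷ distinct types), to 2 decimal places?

N = 30 tokens, V = 24 types.
Mean frequency = N / V = 30 / 24 = 1.25

1.25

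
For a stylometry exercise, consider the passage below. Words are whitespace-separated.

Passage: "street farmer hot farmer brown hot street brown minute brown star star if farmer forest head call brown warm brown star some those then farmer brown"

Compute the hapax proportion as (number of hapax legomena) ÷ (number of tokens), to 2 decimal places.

0.35

Frequencies: brown:6, farmer:4, star:3, street:2, hot:2, minute:1, if:1, forest:1, head:1, call:1, warm:1, some:1, those:1, then:1
Hapax count = 9; token count = 26.
Ratio = 9 / 26 = 0.35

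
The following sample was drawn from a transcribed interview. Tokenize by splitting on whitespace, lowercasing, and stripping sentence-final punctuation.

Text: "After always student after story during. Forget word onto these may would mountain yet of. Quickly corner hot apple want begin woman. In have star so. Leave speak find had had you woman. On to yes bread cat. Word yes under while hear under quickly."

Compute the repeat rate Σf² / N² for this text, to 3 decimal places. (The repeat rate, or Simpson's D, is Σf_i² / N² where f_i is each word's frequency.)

Frequencies: after:2, word:2, quickly:2, woman:2, had:2, yes:2, under:2, always:1, student:1, story:1, during:1, forget:1, onto:1, these:1, may:1, would:1, mountain:1, yet:1, of:1, corner:1, … (18 more, each freq 1)
Σf² = 59; N² = 2025
Repeat rate = 59 / 2025 = 0.029

0.029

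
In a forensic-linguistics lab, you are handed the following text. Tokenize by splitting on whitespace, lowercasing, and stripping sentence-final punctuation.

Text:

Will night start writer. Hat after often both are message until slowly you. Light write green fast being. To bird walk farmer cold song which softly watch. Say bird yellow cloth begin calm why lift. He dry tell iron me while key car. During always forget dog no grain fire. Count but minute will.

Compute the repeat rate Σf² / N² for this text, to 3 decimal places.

0.020

Frequencies: will:2, bird:2, night:1, start:1, writer:1, hat:1, after:1, often:1, both:1, are:1, message:1, until:1, slowly:1, you:1, light:1, write:1, green:1, fast:1, being:1, to:1, … (32 more, each freq 1)
Σf² = 58; N² = 2916
Repeat rate = 58 / 2916 = 0.020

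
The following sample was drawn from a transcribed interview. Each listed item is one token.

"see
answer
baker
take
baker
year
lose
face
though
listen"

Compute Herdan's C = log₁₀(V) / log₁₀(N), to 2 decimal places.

0.95

N = 10, V = 9.
log₁₀(V) = 0.954243, log₁₀(N) = 1.000000
C = 0.954243 / 1.000000 = 0.95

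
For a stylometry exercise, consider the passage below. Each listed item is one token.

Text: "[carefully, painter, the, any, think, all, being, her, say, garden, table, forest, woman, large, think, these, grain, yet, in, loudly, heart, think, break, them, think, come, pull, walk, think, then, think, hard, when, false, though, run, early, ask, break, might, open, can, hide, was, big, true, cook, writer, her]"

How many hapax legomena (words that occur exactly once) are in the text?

39

Frequencies: think:6, her:2, break:2, carefully:1, painter:1, the:1, any:1, all:1, being:1, say:1, garden:1, table:1, forest:1, woman:1, large:1, these:1, grain:1, yet:1, in:1, loudly:1, … (22 more, each freq 1)
Hapax (freq=1): all, any, ask, being, big, can, carefully, come, cook, early, false, forest, garden, grain, hard, heart, hide, in, large, loudly, might, open, painter, pull, run, say, table, the, them, then, these, though, true, walk, was, when, woman, writer, yet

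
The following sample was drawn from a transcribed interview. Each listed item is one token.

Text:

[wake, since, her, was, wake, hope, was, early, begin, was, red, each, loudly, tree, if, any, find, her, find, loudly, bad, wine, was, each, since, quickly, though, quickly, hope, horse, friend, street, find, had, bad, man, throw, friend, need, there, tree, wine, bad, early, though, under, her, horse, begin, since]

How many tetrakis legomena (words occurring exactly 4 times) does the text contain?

1

Frequencies: was:4, since:3, her:3, find:3, bad:3, wake:2, hope:2, early:2, begin:2, each:2, loudly:2, tree:2, wine:2, quickly:2, though:2, horse:2, friend:2, red:1, if:1, any:1, … (7 more, each freq 1)
Words with frequency 4: was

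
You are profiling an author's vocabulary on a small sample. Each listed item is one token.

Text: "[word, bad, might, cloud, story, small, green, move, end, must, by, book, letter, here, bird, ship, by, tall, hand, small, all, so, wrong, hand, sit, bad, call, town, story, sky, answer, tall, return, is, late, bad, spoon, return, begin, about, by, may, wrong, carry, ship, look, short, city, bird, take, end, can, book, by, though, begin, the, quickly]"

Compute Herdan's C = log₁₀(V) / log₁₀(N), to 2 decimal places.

0.92

N = 58, V = 42.
log₁₀(V) = 1.623249, log₁₀(N) = 1.763428
C = 1.623249 / 1.763428 = 0.92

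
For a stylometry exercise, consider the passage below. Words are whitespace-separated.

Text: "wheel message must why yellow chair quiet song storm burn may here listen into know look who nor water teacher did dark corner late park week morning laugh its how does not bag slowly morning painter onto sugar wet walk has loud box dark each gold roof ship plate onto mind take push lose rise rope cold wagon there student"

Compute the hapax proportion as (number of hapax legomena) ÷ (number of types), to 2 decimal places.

Frequencies: dark:2, morning:2, onto:2, wheel:1, message:1, must:1, why:1, yellow:1, chair:1, quiet:1, song:1, storm:1, burn:1, may:1, here:1, listen:1, into:1, know:1, look:1, who:1, … (37 more, each freq 1)
Hapax count = 54; type count = 57.
Ratio = 54 / 57 = 0.95

0.95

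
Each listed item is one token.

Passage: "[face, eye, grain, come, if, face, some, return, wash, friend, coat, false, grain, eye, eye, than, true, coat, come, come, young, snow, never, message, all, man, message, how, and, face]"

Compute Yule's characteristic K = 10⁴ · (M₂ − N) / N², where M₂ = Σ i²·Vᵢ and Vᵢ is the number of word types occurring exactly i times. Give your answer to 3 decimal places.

266.667

Frequencies: face:3, eye:3, come:3, grain:2, coat:2, message:2, if:1, some:1, return:1, wash:1, friend:1, false:1, than:1, true:1, young:1, snow:1, never:1, all:1, man:1, how:1, … (1 more, each freq 1)
N = 30. Frequency spectrum: V_1=15, V_2=3, V_3=3
M₂ = 1²·15 + 2²·3 + 3²·3 = 54
K = 10000 × (54 − 30) / 30² = 266.667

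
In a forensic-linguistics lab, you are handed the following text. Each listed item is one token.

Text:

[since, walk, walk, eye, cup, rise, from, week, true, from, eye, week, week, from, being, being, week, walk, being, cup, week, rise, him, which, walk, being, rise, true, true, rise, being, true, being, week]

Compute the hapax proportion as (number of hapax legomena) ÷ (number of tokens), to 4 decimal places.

0.0882

Frequencies: week:6, being:6, walk:4, rise:4, true:4, from:3, eye:2, cup:2, since:1, him:1, which:1
Hapax count = 3; token count = 34.
Ratio = 3 / 34 = 0.0882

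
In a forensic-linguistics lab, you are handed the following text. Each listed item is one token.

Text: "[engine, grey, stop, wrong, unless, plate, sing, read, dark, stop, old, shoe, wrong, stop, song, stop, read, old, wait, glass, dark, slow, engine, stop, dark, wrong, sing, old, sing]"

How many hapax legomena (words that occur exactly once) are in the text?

Frequencies: stop:5, wrong:3, sing:3, dark:3, old:3, engine:2, read:2, grey:1, unless:1, plate:1, shoe:1, song:1, wait:1, glass:1, slow:1
Hapax (freq=1): glass, grey, plate, shoe, slow, song, unless, wait

8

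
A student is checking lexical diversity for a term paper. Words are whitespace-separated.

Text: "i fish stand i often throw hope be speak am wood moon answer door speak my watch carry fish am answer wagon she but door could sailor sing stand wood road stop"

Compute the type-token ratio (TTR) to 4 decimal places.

0.7500

N = 32 tokens, V = 24 types.
TTR = V / N = 24 / 32 = 0.7500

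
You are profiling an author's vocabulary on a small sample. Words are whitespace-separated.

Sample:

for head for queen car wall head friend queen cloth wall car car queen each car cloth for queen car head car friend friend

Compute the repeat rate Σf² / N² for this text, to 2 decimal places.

0.15

Frequencies: car:6, queen:4, for:3, head:3, friend:3, wall:2, cloth:2, each:1
Σf² = 88; N² = 576
Repeat rate = 88 / 576 = 0.15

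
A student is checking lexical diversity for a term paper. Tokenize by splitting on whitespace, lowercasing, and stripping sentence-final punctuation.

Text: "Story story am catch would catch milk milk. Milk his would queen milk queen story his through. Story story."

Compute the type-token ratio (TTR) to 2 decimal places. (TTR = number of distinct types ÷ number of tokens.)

0.42

N = 19 tokens, V = 8 types.
TTR = V / N = 8 / 19 = 0.42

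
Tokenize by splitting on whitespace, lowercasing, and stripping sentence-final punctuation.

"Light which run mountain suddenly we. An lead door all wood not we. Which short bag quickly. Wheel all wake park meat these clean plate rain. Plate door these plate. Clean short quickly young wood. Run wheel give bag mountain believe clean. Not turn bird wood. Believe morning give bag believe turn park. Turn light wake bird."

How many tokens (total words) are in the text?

57

Tokens: light, which, run, mountain, suddenly, we, an, lead, door, all, wood, not, we, which, short, bag, quickly, wheel, all, wake, park, meat, these, clean, plate, rain, plate, door, these, plate, clean, short, quickly, young, wood, run, wheel, give, bag, mountain, believe, clean, not, turn, bird, wood, believe, morning, give, bag, believe, turn, park, turn, light, wake, bird
N = 57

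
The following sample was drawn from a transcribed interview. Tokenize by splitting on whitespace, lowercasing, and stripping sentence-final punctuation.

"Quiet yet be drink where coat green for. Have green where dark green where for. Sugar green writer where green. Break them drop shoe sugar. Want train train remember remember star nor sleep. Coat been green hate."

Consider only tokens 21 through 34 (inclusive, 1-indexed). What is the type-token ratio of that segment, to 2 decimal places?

Segment tokens 21–34: break, them, drop, shoe, sugar, want, train, train, remember, remember, star, nor, sleep, coat
Segment N = 14, segment V = 12.
TTR = 12 / 14 = 0.86

0.86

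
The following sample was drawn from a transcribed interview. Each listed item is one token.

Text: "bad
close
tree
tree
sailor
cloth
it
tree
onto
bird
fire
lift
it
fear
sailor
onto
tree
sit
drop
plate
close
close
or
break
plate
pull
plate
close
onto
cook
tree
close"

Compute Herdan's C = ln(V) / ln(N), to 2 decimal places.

0.83

N = 32, V = 18.
ln(V) = 2.890372, ln(N) = 3.465736
C = 2.890372 / 3.465736 = 0.83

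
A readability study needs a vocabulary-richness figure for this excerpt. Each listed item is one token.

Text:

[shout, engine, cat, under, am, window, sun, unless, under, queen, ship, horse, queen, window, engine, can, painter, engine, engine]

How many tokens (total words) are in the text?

Tokens: shout, engine, cat, under, am, window, sun, unless, under, queen, ship, horse, queen, window, engine, can, painter, engine, engine
N = 19

19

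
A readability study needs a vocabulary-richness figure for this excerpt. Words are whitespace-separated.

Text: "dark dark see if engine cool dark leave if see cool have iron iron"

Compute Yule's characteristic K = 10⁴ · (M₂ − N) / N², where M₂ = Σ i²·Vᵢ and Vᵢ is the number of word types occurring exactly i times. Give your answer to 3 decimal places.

714.286

Frequencies: dark:3, see:2, if:2, cool:2, iron:2, engine:1, leave:1, have:1
N = 14. Frequency spectrum: V_1=3, V_2=4, V_3=1
M₂ = 1²·3 + 2²·4 + 3²·1 = 28
K = 10000 × (28 − 14) / 14² = 714.286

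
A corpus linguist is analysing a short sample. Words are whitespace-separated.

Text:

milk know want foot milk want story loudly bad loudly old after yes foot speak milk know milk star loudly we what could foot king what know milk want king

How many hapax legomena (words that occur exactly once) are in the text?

9

Frequencies: milk:5, know:3, want:3, foot:3, loudly:3, what:2, king:2, story:1, bad:1, old:1, after:1, yes:1, speak:1, star:1, we:1, could:1
Hapax (freq=1): after, bad, could, old, speak, star, story, we, yes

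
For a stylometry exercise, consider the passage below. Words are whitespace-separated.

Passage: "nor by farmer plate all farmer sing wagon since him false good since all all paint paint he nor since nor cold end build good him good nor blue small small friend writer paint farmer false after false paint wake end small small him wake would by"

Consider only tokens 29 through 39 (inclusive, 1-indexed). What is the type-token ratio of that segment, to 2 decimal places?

0.73

Segment tokens 29–39: blue, small, small, friend, writer, paint, farmer, false, after, false, paint
Segment N = 11, segment V = 8.
TTR = 8 / 11 = 0.73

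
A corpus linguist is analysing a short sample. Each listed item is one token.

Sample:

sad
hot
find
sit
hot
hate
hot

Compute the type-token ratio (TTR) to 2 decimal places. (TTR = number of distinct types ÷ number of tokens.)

0.71

N = 7 tokens, V = 5 types.
TTR = V / N = 5 / 7 = 0.71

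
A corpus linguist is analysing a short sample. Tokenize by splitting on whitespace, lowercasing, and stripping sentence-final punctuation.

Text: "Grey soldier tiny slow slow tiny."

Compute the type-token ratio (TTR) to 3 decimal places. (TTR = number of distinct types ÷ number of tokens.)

N = 6 tokens, V = 4 types.
TTR = V / N = 4 / 6 = 0.667

0.667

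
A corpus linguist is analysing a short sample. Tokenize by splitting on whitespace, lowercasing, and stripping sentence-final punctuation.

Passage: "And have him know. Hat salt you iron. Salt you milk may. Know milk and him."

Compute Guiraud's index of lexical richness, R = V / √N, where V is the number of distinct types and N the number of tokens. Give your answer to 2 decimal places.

2.50

N = 16, V = 10.
√N = 4.000000
R = 10 / 4.000000 = 2.50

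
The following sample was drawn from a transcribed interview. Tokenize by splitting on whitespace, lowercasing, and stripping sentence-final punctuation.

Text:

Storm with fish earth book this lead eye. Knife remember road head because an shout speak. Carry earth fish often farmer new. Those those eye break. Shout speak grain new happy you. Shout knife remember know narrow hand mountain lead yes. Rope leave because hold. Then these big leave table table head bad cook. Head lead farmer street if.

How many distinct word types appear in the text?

Distinct types: {an, bad, because, big, book, break, carry, cook, earth, eye, farmer, fish, grain, hand, happy, head, hold, if, knife, know, lead, leave, mountain, narrow, new, often, remember, road, rope, shout, speak, storm, street, table, then, these, this, those, with, yes, you}
V = 41

41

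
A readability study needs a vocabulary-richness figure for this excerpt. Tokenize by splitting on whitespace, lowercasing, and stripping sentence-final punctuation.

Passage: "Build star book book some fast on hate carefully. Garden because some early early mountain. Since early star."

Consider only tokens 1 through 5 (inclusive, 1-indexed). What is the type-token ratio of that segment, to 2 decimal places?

Segment tokens 1–5: build, star, book, book, some
Segment N = 5, segment V = 4.
TTR = 4 / 5 = 0.80

0.80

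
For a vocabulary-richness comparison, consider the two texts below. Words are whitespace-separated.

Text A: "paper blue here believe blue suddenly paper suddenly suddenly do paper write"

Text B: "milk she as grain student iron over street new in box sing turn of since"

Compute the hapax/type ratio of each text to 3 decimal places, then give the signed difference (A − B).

A: hapax=4, V=7, ratio=0.571
B: hapax=15, V=15, ratio=1.000
Difference = 0.571 − 1.000 = -0.429

-0.429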